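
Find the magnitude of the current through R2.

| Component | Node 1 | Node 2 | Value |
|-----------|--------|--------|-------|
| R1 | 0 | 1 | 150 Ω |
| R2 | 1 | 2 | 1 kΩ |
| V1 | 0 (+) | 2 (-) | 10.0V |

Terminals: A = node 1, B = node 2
Nodal analysis, taking node 2 as the 0 V reference.
Source V1 fixes V_0 = 10 V.
KCL at each unknown node (sum of currents leaving = 0; resistances in Ω):
  Node 1: (V_1 - 10)/150 + (V_1 - 0)/1000 = 0
Collecting terms: 0.007667 × V_1 = 0.06667  =>  V_1 = 8.696 V
I_R2 = (V_1 - V_2)/R2 = (8.696 - 0)/1000 = 0.008696 A
|I_R2| = 0.008696 A

Final answer: |I_R2| = 0.008696 A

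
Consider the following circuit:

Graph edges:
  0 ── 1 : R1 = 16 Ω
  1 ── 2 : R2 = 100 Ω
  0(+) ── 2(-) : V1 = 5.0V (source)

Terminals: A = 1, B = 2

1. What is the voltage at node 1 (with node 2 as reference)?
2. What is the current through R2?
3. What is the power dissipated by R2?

Nodal analysis, taking node 2 as the 0 V reference.
Source V1 fixes V_0 = 5 V.
KCL at each unknown node (sum of currents leaving = 0; resistances in Ω):
  Node 1: (V_1 - 5)/16 + (V_1 - 0)/100 = 0
Collecting terms: 0.0725 × V_1 = 0.3125  =>  V_1 = 4.31 V
Part 1:
  Read off the nodal solution: V_1 = 4.31 V
Part 2:
  I_R2 = (V_1 - V_2)/R2 = (4.31 - 0)/100 = 0.0431 A
  Magnitude: I_R2 = 0.0431 A
Part 3:
  I_R2 = (V_1 - V_2)/R2 = (4.31 - 0)/100 = 0.0431 A
  P_R2 = I_R2² × R2 = (0.0431)² × 100 = 0.1858 W

Final answers:
1. V_1 = 4.31 V
2. I_R2 = 0.0431 A
3. P_R2 = 0.1858 W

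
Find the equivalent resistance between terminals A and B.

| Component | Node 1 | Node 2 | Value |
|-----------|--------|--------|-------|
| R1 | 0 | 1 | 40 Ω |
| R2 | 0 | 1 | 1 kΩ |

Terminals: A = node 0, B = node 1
Reduce the network between node 0 (A) and node 1 (B) by series/parallel combination:
  Rp1 = R1 ‖ R2 (parallel, both between nodes 0 and 1) = 1/(1/40 + 1/1000) = 38.46 Ω
R_eq = 38.46 Ω

Final answer: 38.46 Ω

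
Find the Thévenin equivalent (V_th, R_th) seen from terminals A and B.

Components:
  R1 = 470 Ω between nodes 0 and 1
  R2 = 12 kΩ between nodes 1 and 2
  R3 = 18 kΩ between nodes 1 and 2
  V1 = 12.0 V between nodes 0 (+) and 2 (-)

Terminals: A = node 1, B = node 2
Step 1 — V_th is the open-circuit voltage V_A - V_B (nothing connected across the terminals).
Nodal analysis, taking node 2 as the 0 V reference.
Source V1 fixes V_0 = 12 V.
KCL at each unknown node (sum of currents leaving = 0; resistances in Ω):
  Node 1: (V_1 - 12)/470 + (V_1 - 0)/12000 + (V_1 - 0)/18000 = 0
Collecting terms: 0.002267 × V_1 = 0.02553  =>  V_1 = 11.26 V
V_th = V_1 - V_2 = 11.26 - 0 = 11.26 V
Step 2 — R_th: zero the source — replace V1 by a short circuit (node 2 merges into node 0) — and find the resistance seen between A (node 1) and B (node 0).
Reduce the network between node 1 (A) and node 0 (B) by series/parallel combination:
  Rp1 = R1 ‖ R2 ‖ R3 (parallel, all between nodes 0 and 1) = 1/(1/470 + 1/12000 + 1/18000) = 441.2 Ω
R_th = 441.2 Ω

Final answer: V_th = 11.26 V, R_th = 441.2 Ω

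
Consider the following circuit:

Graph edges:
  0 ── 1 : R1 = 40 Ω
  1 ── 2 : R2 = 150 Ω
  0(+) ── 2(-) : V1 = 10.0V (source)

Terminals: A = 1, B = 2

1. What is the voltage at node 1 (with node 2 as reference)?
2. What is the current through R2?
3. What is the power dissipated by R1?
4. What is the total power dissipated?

Nodal analysis, taking node 2 as the 0 V reference.
Source V1 fixes V_0 = 10 V.
KCL at each unknown node (sum of currents leaving = 0; resistances in Ω):
  Node 1: (V_1 - 10)/40 + (V_1 - 0)/150 = 0
Collecting terms: 0.03167 × V_1 = 0.25  =>  V_1 = 7.895 V
Part 1:
  Read off the nodal solution: V_1 = 7.895 V
Part 2:
  I_R2 = (V_1 - V_2)/R2 = (7.895 - 0)/150 = 0.05263 A
  Magnitude: I_R2 = 0.05263 A
Part 3:
  I_R1 = (V_0 - V_1)/R1 = (10 - 7.895)/40 = 0.05263 A
  P_R1 = I_R1² × R1 = (0.05263)² × 40 = 0.1108 W
Part 4:
  Power in each resistor, P = (ΔV)²/R:
    P_R1 = (10 - 7.895)²/40 = 0.1108 W
    P_R2 = (7.895 - 0)²/150 = 0.4155 W
  P_total = P_R1 + P_R2 = 0.5263 W

Final answers:
1. V_1 = 7.895 V
2. I_R2 = 0.05263 A
3. P_R1 = 0.1108 W
4. P_total = 0.5263 W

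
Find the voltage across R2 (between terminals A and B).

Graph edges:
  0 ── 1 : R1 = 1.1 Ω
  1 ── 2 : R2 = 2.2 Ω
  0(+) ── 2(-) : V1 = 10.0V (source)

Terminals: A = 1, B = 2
R1 and R2 are in series across V1 (node 0 → node 1 → node 2), and the output A–B is taken across R2, so this is a voltage divider.
Series current: I = V1/(R1 + R2) = 10/(1.1 + 2.2) = 10/3.3 = 3.03 A
V_R2 = I × R2 = V1 × R2/(R1 + R2) = 10 × 2.2/3.3 = 6.667 V

Final answer: 6.667 V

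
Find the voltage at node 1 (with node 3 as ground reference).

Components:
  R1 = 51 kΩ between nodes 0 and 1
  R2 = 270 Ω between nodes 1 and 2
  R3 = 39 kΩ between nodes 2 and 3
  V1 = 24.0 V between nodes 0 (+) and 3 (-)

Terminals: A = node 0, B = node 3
Nodal analysis, taking node 3 as the 0 V reference.
Source V1 fixes V_0 = 24 V.
KCL at each unknown node (sum of currents leaving = 0; resistances in Ω):
  Node 1: (V_1 - 24)/51000 + (V_1 - V_2)/270 = 0
  Node 2: (V_2 - V_1)/270 + (V_2 - 0)/39000 = 0
Collecting terms (coefficients in siemens):
  0.003723·V_1 - 0.003704·V_2 = 0.0004706
  0.003729·V_2 - 0.003704·V_1 = 0
Determinant D = (0.003723)(0.003729) - (-0.003704)(-0.003704) = 0.0000001681
V_1 = [(0.0004706)(0.003729) - (-0.003704)(0)]/D = 10.44 V
V_2 = [(0.003723)(0) - (0.0004706)(-0.003704)]/D = 10.37 V
The requested potential is V_1 = 10.44 V.

Final answer: V_1 = 10.44 V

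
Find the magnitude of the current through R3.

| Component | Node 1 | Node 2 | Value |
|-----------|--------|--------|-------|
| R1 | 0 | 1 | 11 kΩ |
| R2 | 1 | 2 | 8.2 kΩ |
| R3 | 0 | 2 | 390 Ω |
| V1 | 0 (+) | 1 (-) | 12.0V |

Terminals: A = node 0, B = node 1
Nodal analysis, taking node 1 as the 0 V reference.
Source V1 fixes V_0 = 12 V.
KCL at each unknown node (sum of currents leaving = 0; resistances in Ω):
  Node 2: (V_2 - 0)/8200 + (V_2 - 12)/390 = 0
Collecting terms: 0.002686 × V_2 = 0.03077  =>  V_2 = 11.46 V
I_R3 = (V_0 - V_2)/R3 = (12 - 11.46)/390 = 0.001397 A
|I_R3| = 0.001397 A

Final answer: |I_R3| = 0.001397 A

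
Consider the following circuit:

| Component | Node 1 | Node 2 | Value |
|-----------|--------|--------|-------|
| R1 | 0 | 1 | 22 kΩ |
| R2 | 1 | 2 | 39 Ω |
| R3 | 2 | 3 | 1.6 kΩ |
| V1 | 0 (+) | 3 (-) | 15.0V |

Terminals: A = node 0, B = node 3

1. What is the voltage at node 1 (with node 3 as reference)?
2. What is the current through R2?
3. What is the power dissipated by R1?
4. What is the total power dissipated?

Nodal analysis, taking node 3 as the 0 V reference.
Source V1 fixes V_0 = 15 V.
KCL at each unknown node (sum of currents leaving = 0; resistances in Ω):
  Node 1: (V_1 - 15)/22000 + (V_1 - V_2)/39 = 0
  Node 2: (V_2 - V_1)/39 + (V_2 - 0)/1600 = 0
Collecting terms (coefficients in siemens):
  0.02569·V_1 - 0.02564·V_2 = 0.0006818
  0.02627·V_2 - 0.02564·V_1 = 0
Determinant D = (0.02569)(0.02627) - (-0.02564)(-0.02564) = 0.00001722
V_1 = [(0.0006818)(0.02627) - (-0.02564)(0)]/D = 1.04 V
V_2 = [(0.02569)(0) - (0.0006818)(-0.02564)]/D = 1.015 V
Part 1:
  Read off the nodal solution: V_1 = 1.04 V
Part 2:
  I_R2 = (V_1 - V_2)/R2 = (1.04 - 1.015)/39 = 0.0006345 A
  Magnitude: I_R2 = 0.0006345 A
Part 3:
  I_R1 = (V_0 - V_1)/R1 = (15 - 1.04)/22000 = 0.0006345 A
  P_R1 = I_R1² × R1 = (0.0006345)² × 22000 = 0.008858 W
Part 4:
  Power in each resistor, P = (ΔV)²/R:
    P_R1 = (15 - 1.04)²/22000 = 0.008858 W
    P_R2 = (1.04 - 1.015)²/39 = 0.0000157 W
    P_R3 = (1.015 - 0)²/1600 = 0.0006442 W
  P_total = P_R1 + P_R2 + P_R3 = 0.009518 W

Final answers:
1. V_1 = 1.04 V
2. I_R2 = 0.0006345 A
3. P_R1 = 0.008858 W
4. P_total = 0.009518 W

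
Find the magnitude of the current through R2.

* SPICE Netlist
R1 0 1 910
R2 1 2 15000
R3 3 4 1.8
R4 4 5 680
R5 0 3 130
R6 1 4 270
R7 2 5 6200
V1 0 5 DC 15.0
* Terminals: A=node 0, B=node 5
Nodal analysis, taking node 5 as the 0 V reference.
Source V1 fixes V_0 = 15 V.
KCL at each unknown node (sum of currents leaving = 0; resistances in Ω):
  Node 1: (V_1 - 15)/910 + (V_1 - V_2)/15000 + (V_1 - V_4)/270 = 0
  Node 2: (V_2 - V_1)/15000 + (V_2 - 0)/6200 = 0
  Node 3: (V_3 - V_4)/1.8 + (V_3 - 15)/130 = 0
  Node 4: (V_4 - V_3)/1.8 + (V_4 - 0)/680 + (V_4 - V_1)/270 = 0
Collecting terms (coefficients in siemens):
  0.004869·V_1 - 0.00006667·V_2 - 0.003704·V_4 = 0.01648
  0.000228·V_2 - 0.00006667·V_1 = 0
  0.5632·V_3 - 0.5556·V_4 = 0.1154
  0.5607·V_4 - 0.003704·V_1 - 0.5556·V_3 = 0
Solving these 4 simultaneous equations (Gaussian elimination) gives:
  V_1 = 13.12 V, V_2 = 3.836 V, V_3 = 12.76 V, V_4 = 12.72 V
I_R2 = (V_1 - V_2)/R2 = (13.12 - 3.836)/15000 = 0.0006187 A
|I_R2| = 0.0006187 A

Final answer: |I_R2| = 0.0006187 A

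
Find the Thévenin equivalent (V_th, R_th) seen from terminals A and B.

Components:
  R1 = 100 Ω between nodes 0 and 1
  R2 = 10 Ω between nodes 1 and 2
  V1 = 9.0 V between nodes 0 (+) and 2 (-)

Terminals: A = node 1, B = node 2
Step 1 — V_th is the open-circuit voltage V_A - V_B (nothing connected across the terminals).
Nodal analysis, taking node 2 as the 0 V reference.
Source V1 fixes V_0 = 9 V.
KCL at each unknown node (sum of currents leaving = 0; resistances in Ω):
  Node 1: (V_1 - 9)/100 + (V_1 - 0)/10 = 0
Collecting terms: 0.11 × V_1 = 0.09  =>  V_1 = 0.8182 V
V_th = V_1 - V_2 = 0.8182 - 0 = 0.8182 V
Step 2 — R_th: zero the source — replace V1 by a short circuit (node 2 merges into node 0) — and find the resistance seen between A (node 1) and B (node 0).
Reduce the network between node 1 (A) and node 0 (B) by series/parallel combination:
  Rp1 = R1 ‖ R2 (parallel, both between nodes 0 and 1) = 1/(1/100 + 1/10) = 9.091 Ω
R_th = 9.091 Ω

Final answer: V_th = 0.8182 V, R_th = 9.091 Ω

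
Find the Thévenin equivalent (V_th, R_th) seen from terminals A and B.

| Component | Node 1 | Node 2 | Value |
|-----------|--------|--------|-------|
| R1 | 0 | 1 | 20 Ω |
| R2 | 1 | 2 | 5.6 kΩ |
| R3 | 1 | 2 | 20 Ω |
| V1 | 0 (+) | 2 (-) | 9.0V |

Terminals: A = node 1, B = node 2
Step 1 — V_th is the open-circuit voltage V_A - V_B (nothing connected across the terminals).
Nodal analysis, taking node 2 as the 0 V reference.
Source V1 fixes V_0 = 9 V.
KCL at each unknown node (sum of currents leaving = 0; resistances in Ω):
  Node 1: (V_1 - 9)/20 + (V_1 - 0)/5600 + (V_1 - 0)/20 = 0
Collecting terms: 0.1002 × V_1 = 0.45  =>  V_1 = 4.492 V
V_th = V_1 - V_2 = 4.492 - 0 = 4.492 V
Step 2 — R_th: zero the source — replace V1 by a short circuit (node 2 merges into node 0) — and find the resistance seen between A (node 1) and B (node 0).
Reduce the network between node 1 (A) and node 0 (B) by series/parallel combination:
  Rp1 = R1 ‖ R2 ‖ R3 (parallel, all between nodes 0 and 1) = 1/(1/20 + 1/5600 + 1/20) = 9.982 Ω
R_th = 9.982 Ω

Final answer: V_th = 4.492 V, R_th = 9.982 Ω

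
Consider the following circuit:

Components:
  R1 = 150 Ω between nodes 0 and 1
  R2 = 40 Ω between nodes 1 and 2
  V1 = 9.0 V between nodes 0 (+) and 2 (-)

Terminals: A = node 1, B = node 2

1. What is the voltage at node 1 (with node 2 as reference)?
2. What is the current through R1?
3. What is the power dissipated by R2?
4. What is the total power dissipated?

Nodal analysis, taking node 2 as the 0 V reference.
Source V1 fixes V_0 = 9 V.
KCL at each unknown node (sum of currents leaving = 0; resistances in Ω):
  Node 1: (V_1 - 9)/150 + (V_1 - 0)/40 = 0
Collecting terms: 0.03167 × V_1 = 0.06  =>  V_1 = 1.895 V
Part 1:
  Read off the nodal solution: V_1 = 1.895 V
Part 2:
  I_R1 = (V_0 - V_1)/R1 = (9 - 1.895)/150 = 0.04737 A
  Magnitude: I_R1 = 0.04737 A
Part 3:
  I_R2 = (V_1 - V_2)/R2 = (1.895 - 0)/40 = 0.04737 A
  P_R2 = I_R2² × R2 = (0.04737)² × 40 = 0.08975 W
Part 4:
  Power in each resistor, P = (ΔV)²/R:
    P_R1 = (9 - 1.895)²/150 = 0.3366 W
    P_R2 = (1.895 - 0)²/40 = 0.08975 W
  P_total = P_R1 + P_R2 = 0.4263 W

Final answers:
1. V_1 = 1.895 V
2. I_R1 = 0.04737 A
3. P_R2 = 0.08975 W
4. P_total = 0.4263 W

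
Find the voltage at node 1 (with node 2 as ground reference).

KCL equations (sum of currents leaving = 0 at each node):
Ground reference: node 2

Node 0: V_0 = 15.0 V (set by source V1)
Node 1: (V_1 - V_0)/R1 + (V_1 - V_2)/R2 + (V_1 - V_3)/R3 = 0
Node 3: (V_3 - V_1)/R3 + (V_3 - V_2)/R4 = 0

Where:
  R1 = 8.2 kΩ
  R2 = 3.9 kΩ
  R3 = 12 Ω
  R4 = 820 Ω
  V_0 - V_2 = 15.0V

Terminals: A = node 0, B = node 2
Nodal analysis, taking node 2 as the 0 V reference.
Source V1 fixes V_0 = 15 V.
KCL at each unknown node (sum of currents leaving = 0; resistances in Ω):
  Node 1: (V_1 - 15)/8200 + (V_1 - 0)/3900 + (V_1 - V_3)/12 = 0
  Node 3: (V_3 - V_1)/12 + (V_3 - 0)/820 = 0
Collecting terms (coefficients in siemens):
  0.08371·V_1 - 0.08333·V_3 = 0.001829
  0.08455·V_3 - 0.08333·V_1 = 0
Determinant D = (0.08371)(0.08455) - (-0.08333)(-0.08333) = 0.0001336
V_1 = [(0.001829)(0.08455) - (-0.08333)(0)]/D = 1.158 V
V_3 = [(0.08371)(0) - (0.001829)(-0.08333)]/D = 1.141 V
The requested potential is V_1 = 1.158 V.

Final answer: V_1 = 1.158 V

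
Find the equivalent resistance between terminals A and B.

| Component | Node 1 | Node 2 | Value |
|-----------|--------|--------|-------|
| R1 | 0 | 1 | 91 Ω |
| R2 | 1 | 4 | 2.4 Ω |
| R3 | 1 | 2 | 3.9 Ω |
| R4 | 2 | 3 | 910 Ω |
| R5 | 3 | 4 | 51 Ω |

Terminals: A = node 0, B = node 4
Reduce the network between node 0 (A) and node 4 (B) by series/parallel combination:
  Rs1 = R3 + R4 (series, joined only at node 2) = 3.9 + 910 = 913.9 Ω
  Rs2 = R5 + Rs1 (series, joined only at node 3) = 51 + 913.9 = 964.9 Ω
  Rp1 = R2 ‖ Rs2 (parallel, both between nodes 1 and 4) = 1/(1/2.4 + 1/964.9) = 2.394 Ω
  Rs3 = R1 + Rp1 (series, joined only at node 1) = 91 + 2.394 = 93.39 Ω
R_eq = 93.39 Ω

Final answer: 93.39 Ω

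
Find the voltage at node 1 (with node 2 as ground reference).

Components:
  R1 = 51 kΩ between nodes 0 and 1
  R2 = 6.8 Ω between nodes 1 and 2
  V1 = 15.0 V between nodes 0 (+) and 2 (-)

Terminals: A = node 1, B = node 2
Nodal analysis, taking node 2 as the 0 V reference.
Source V1 fixes V_0 = 15 V.
KCL at each unknown node (sum of currents leaving = 0; resistances in Ω):
  Node 1: (V_1 - 15)/51000 + (V_1 - 0)/6.8 = 0
Collecting terms: 0.1471 × V_1 = 0.0002941  =>  V_1 = 0.002 V
The requested potential is V_1 = 0.002 V.

Final answer: V_1 = 0.002 V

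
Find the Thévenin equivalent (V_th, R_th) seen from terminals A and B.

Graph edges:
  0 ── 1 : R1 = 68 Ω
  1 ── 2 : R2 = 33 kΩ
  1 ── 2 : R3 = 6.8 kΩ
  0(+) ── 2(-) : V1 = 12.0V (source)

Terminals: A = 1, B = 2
Step 1 — V_th is the open-circuit voltage V_A - V_B (nothing connected across the terminals).
Nodal analysis, taking node 2 as the 0 V reference.
Source V1 fixes V_0 = 12 V.
KCL at each unknown node (sum of currents leaving = 0; resistances in Ω):
  Node 1: (V_1 - 12)/68 + (V_1 - 0)/33000 + (V_1 - 0)/6800 = 0
Collecting terms: 0.01488 × V_1 = 0.1765  =>  V_1 = 11.86 V
V_th = V_1 - V_2 = 11.86 - 0 = 11.86 V
Step 2 — R_th: zero the source — replace V1 by a short circuit (node 2 merges into node 0) — and find the resistance seen between A (node 1) and B (node 0).
Reduce the network between node 1 (A) and node 0 (B) by series/parallel combination:
  Rp1 = R1 ‖ R2 ‖ R3 (parallel, all between nodes 0 and 1) = 1/(1/68 + 1/33000 + 1/6800) = 67.19 Ω
R_th = 67.19 Ω

Final answer: V_th = 11.86 V, R_th = 67.19 Ω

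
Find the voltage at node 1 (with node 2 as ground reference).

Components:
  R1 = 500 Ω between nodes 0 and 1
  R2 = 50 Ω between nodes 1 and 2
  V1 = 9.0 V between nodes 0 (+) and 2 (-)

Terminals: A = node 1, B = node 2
Nodal analysis, taking node 2 as the 0 V reference.
Source V1 fixes V_0 = 9 V.
KCL at each unknown node (sum of currents leaving = 0; resistances in Ω):
  Node 1: (V_1 - 9)/500 + (V_1 - 0)/50 = 0
Collecting terms: 0.022 × V_1 = 0.018  =>  V_1 = 0.8182 V
The requested potential is V_1 = 0.8182 V.

Final answer: V_1 = 0.8182 V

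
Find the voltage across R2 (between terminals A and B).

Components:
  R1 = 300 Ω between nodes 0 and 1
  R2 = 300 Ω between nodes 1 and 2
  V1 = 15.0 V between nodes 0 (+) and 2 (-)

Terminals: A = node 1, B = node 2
R1 and R2 are in series across V1 (node 0 → node 1 → node 2), and the output A–B is taken across R2, so this is a voltage divider.
Series current: I = V1/(R1 + R2) = 15/(300 + 300) = 15/600 = 0.025 A
V_R2 = I × R2 = V1 × R2/(R1 + R2) = 15 × 300/600 = 7.5 V

Final answer: 7.5 V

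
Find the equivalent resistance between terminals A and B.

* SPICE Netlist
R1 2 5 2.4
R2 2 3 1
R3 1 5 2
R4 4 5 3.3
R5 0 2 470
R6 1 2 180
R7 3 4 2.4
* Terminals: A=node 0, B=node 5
Reduce the network between node 0 (A) and node 5 (B) by series/parallel combination:
  Rs1 = R3 + R6 (series, joined only at node 1) = 2 + 180 = 182 Ω
  Rp1 = R1 ‖ Rs1 (parallel, both between nodes 2 and 5) = 1/(1/2.4 + 1/182) = 2.369 Ω
  Rs2 = R2 + R7 (series, joined only at node 3) = 1 + 2.4 = 3.4 Ω
  Rs3 = R4 + Rs2 (series, joined only at node 4) = 3.3 + 3.4 = 6.7 Ω
  Rp2 = Rp1 ‖ Rs3 (parallel, both between nodes 2 and 5) = 1/(1/2.369 + 1/6.7) = 1.75 Ω
  Rs4 = R5 + Rp2 (series, joined only at node 2) = 470 + 1.75 = 471.8 Ω
R_eq = 471.8 Ω

Final answer: 471.8 Ω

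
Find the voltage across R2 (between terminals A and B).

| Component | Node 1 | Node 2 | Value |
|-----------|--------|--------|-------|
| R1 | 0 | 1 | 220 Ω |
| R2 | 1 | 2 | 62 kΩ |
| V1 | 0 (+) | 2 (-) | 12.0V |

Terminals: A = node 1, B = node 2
R1 and R2 are in series across V1 (node 0 → node 1 → node 2), and the output A–B is taken across R2, so this is a voltage divider.
Series current: I = V1/(R1 + R2) = 12/(220 + 62000) = 12/62220 = 0.0001929 A
V_R2 = I × R2 = V1 × R2/(R1 + R2) = 12 × 62000/62220 = 11.96 V

Final answer: 11.96 V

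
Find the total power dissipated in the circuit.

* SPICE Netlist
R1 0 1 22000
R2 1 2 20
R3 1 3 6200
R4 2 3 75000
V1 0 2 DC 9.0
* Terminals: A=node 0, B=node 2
Nodal analysis, taking node 2 as the 0 V reference.
Source V1 fixes V_0 = 9 V.
KCL at each unknown node (sum of currents leaving = 0; resistances in Ω):
  Node 1: (V_1 - 9)/22000 + (V_1 - 0)/20 + (V_1 - V_3)/6200 = 0
  Node 3: (V_3 - V_1)/6200 + (V_3 - 0)/75000 = 0
Collecting terms (coefficients in siemens):
  0.05021·V_1 - 0.0001613·V_3 = 0.0004091
  0.0001746·V_3 - 0.0001613·V_1 = 0
Determinant D = (0.05021)(0.0001746) - (-0.0001613)(-0.0001613) = 0.000008741
V_1 = [(0.0004091)(0.0001746) - (-0.0001613)(0)]/D = 0.008172 V
V_3 = [(0.05021)(0) - (0.0004091)(-0.0001613)]/D = 0.007548 V
Power in each resistor, P = (ΔV)²/R:
  P_R1 = (9 - 0.008172)²/22000 = 0.003675 W
  P_R2 = (0.008172 - 0)²/20 = 0.000003339 W
  P_R3 = (0.008172 - 0.007548)²/6200 = 0.0000000000628 W
  P_R4 = (0 - 0.007548)²/75000 = 0.0000000007597 W
P_total = P_R1 + P_R2 + P_R3 + P_R4 = 0.003678 W

Final answer: 0.003678 W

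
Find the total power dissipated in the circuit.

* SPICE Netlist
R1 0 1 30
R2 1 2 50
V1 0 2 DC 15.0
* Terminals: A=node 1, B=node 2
Nodal analysis, taking node 2 as the 0 V reference.
Source V1 fixes V_0 = 15 V.
KCL at each unknown node (sum of currents leaving = 0; resistances in Ω):
  Node 1: (V_1 - 15)/30 + (V_1 - 0)/50 = 0
Collecting terms: 0.05333 × V_1 = 0.5  =>  V_1 = 9.375 V
Power in each resistor, P = (ΔV)²/R:
  P_R1 = (15 - 9.375)²/30 = 1.055 W
  P_R2 = (9.375 - 0)²/50 = 1.758 W
P_total = P_R1 + P_R2 = 2.812 W

Final answer: 2.812 W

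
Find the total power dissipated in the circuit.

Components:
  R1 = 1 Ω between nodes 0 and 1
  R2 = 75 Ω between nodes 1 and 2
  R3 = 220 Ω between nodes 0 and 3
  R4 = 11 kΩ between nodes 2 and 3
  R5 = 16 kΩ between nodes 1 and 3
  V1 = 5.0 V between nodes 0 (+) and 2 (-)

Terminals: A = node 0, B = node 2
Nodal analysis, taking node 2 as the 0 V reference.
Source V1 fixes V_0 = 5 V.
KCL at each unknown node (sum of currents leaving = 0; resistances in Ω):
  Node 1: (V_1 - 5)/1 + (V_1 - 0)/75 + (V_1 - V_3)/16000 = 0
  Node 3: (V_3 - 5)/220 + (V_3 - 0)/11000 + (V_3 - V_1)/16000 = 0
Collecting terms (coefficients in siemens):
  1.013·V_1 - 0.0000625·V_3 = 5
  0.004699·V_3 - 0.0000625·V_1 = 0.02273
Determinant D = (1.013)(0.004699) - (-0.0000625)(-0.0000625) = 0.004762
V_1 = [(5)(0.004699) - (-0.0000625)(0.02273)]/D = 4.934 V
V_3 = [(1.013)(0.02273) - (5)(-0.0000625)]/D = 4.902 V
Power in each resistor, P = (ΔV)²/R:
  P_R1 = (5 - 4.934)²/1 = 0.004329 W
  P_R2 = (4.934 - 0)²/75 = 0.3246 W
  P_R3 = (5 - 4.902)²/220 = 0.00004331 W
  P_R4 = (0 - 4.902)²/11000 = 0.002185 W
  P_R5 = (4.934 - 4.902)²/16000 = 0.00000006328 W
P_total = P_R1 + P_R2 + P_R3 + P_R4 + P_R5 = 0.3312 W

Final answer: 0.3312 W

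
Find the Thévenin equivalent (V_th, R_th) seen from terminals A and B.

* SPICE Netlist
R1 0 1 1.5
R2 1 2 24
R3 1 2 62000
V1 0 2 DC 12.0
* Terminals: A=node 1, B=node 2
Step 1 — V_th is the open-circuit voltage V_A - V_B (nothing connected across the terminals).
Nodal analysis, taking node 2 as the 0 V reference.
Source V1 fixes V_0 = 12 V.
KCL at each unknown node (sum of currents leaving = 0; resistances in Ω):
  Node 1: (V_1 - 12)/1.5 + (V_1 - 0)/24 + (V_1 - 0)/62000 = 0
Collecting terms: 0.7083 × V_1 = 8  =>  V_1 = 11.29 V
V_th = V_1 - V_2 = 11.29 - 0 = 11.29 V
Step 2 — R_th: zero the source — replace V1 by a short circuit (node 2 merges into node 0) — and find the resistance seen between A (node 1) and B (node 0).
Reduce the network between node 1 (A) and node 0 (B) by series/parallel combination:
  Rp1 = R1 ‖ R2 ‖ R3 (parallel, all between nodes 0 and 1) = 1/(1/1.5 + 1/24 + 1/62000) = 1.412 Ω
R_th = 1.412 Ω

Final answer: V_th = 11.29 V, R_th = 1.412 Ω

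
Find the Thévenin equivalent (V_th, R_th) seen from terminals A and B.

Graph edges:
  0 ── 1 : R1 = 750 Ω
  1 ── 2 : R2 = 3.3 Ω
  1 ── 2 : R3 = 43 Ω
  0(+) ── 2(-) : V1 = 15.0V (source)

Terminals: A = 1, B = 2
Step 1 — V_th is the open-circuit voltage V_A - V_B (nothing connected across the terminals).
Nodal analysis, taking node 2 as the 0 V reference.
Source V1 fixes V_0 = 15 V.
KCL at each unknown node (sum of currents leaving = 0; resistances in Ω):
  Node 1: (V_1 - 15)/750 + (V_1 - 0)/3.3 + (V_1 - 0)/43 = 0
Collecting terms: 0.3276 × V_1 = 0.02  =>  V_1 = 0.06105 V
V_th = V_1 - V_2 = 0.06105 - 0 = 0.06105 V
Step 2 — R_th: zero the source — replace V1 by a short circuit (node 2 merges into node 0) — and find the resistance seen between A (node 1) and B (node 0).
Reduce the network between node 1 (A) and node 0 (B) by series/parallel combination:
  Rp1 = R1 ‖ R2 ‖ R3 (parallel, all between nodes 0 and 1) = 1/(1/750 + 1/3.3 + 1/43) = 3.052 Ω
R_th = 3.052 Ω

Final answer: V_th = 0.06105 V, R_th = 3.052 Ω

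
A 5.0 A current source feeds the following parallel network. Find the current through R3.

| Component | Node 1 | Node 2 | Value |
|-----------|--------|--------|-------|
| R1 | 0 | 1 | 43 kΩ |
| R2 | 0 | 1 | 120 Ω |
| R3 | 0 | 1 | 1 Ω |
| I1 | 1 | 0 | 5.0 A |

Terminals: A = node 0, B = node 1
All resistors sit directly between nodes 0 and 1, so they are in parallel and share one voltage V; the full source current 5 A splits among them.
1/R_par = 1/43000 + 1/120 + 1/1 = 1.008 S  =>  R_par = 0.9917 Ω
V = I × R_par = 5 × 0.9917 = 4.959 V
I_R3 = V/R3 = 4.959/1 = 4.959 A

Final answer: 4.959 A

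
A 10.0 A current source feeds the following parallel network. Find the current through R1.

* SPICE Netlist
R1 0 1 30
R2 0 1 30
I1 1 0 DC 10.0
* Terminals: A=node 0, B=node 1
All resistors sit directly between nodes 0 and 1, so they are in parallel and share one voltage V; the full source current 10 A splits among them.
1/R_par = 1/30 + 1/30 = 0.06667 S  =>  R_par = 15 Ω
V = I × R_par = 10 × 15 = 150 V
I_R1 = V/R1 = 150/30 = 5 A

Final answer: 5 A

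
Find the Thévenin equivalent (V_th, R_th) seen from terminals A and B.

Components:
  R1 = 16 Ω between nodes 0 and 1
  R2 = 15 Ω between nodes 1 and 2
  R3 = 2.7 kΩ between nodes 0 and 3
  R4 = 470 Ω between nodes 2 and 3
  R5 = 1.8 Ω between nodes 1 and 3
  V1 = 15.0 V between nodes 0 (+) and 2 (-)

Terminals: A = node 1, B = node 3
Step 1 — V_th is the open-circuit voltage V_A - V_B (nothing connected across the terminals).
Nodal analysis, taking node 2 as the 0 V reference.
Source V1 fixes V_0 = 15 V.
KCL at each unknown node (sum of currents leaving = 0; resistances in Ω):
  Node 1: (V_1 - 15)/16 + (V_1 - 0)/15 + (V_1 - V_3)/1.8 = 0
  Node 3: (V_3 - 15)/2700 + (V_3 - 0)/470 + (V_3 - V_1)/1.8 = 0
Collecting terms (coefficients in siemens):
  0.6847·V_1 - 0.5556·V_3 = 0.9375
  0.5581·V_3 - 0.5556·V_1 = 0.005556
Determinant D = (0.6847)(0.5581) - (-0.5556)(-0.5556) = 0.07347
V_1 = [(0.9375)(0.5581) - (-0.5556)(0.005556)]/D = 7.163 V
V_3 = [(0.6847)(0.005556) - (0.9375)(-0.5556)]/D = 7.141 V
V_th = V_1 - V_3 = 7.163 - 7.141 = 0.02211 V
Step 2 — R_th: zero the source — replace V1 by a short circuit (node 2 merges into node 0) — and find the resistance seen between A (node 1) and B (node 3).
Reduce the network between node 1 (A) and node 3 (B) by series/parallel combination:
  Rp1 = R1 ‖ R2 (parallel, both between nodes 0 and 1) = 1/(1/16 + 1/15) = 7.742 Ω
  Rp2 = R3 ‖ R4 (parallel, both between nodes 0 and 3) = 1/(1/2700 + 1/470) = 400.3 Ω
  Rs1 = Rp1 + Rp2 (series, joined only at node 0) = 7.742 + 400.3 = 408.1 Ω
  Rp3 = R5 ‖ Rs1 (parallel, both between nodes 1 and 3) = 1/(1/1.8 + 1/408.1) = 1.792 Ω
R_th = 1.792 Ω

Final answer: V_th = 0.02211 V, R_th = 1.792 Ω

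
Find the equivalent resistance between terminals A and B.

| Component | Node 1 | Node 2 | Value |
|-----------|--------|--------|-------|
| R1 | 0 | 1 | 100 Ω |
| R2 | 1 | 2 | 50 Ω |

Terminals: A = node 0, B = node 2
Reduce the network between node 0 (A) and node 2 (B) by series/parallel combination:
  Rs1 = R1 + R2 (series, joined only at node 1) = 100 + 50 = 150 Ω
R_eq = 150 Ω

Final answer: 150 Ω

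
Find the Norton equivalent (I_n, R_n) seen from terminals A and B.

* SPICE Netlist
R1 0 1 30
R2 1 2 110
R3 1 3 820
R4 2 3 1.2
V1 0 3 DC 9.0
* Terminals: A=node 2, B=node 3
Find the Thévenin equivalent first; then I_n = V_th/R_th and R_n = R_th.
Step 1 — V_th is the open-circuit voltage V_A - V_B (nothing connected across the terminals).
Nodal analysis, taking node 3 as the 0 V reference.
Source V1 fixes V_0 = 9 V.
KCL at each unknown node (sum of currents leaving = 0; resistances in Ω):
  Node 1: (V_1 - 9)/30 + (V_1 - V_2)/110 + (V_1 - 0)/820 = 0
  Node 2: (V_2 - V_1)/110 + (V_2 - 0)/1.2 = 0
Collecting terms (coefficients in siemens):
  0.04364·V_1 - 0.009091·V_2 = 0.3
  0.8424·V_2 - 0.009091·V_1 = 0
Determinant D = (0.04364)(0.8424) - (-0.009091)(-0.009091) = 0.03668
V_1 = [(0.3)(0.8424) - (-0.009091)(0)]/D = 6.889 V
V_2 = [(0.04364)(0) - (0.3)(-0.009091)]/D = 0.07435 V
V_th = V_2 - V_3 = 0.07435 - 0 = 0.07435 V
Step 2 — R_th: zero the source — replace V1 by a short circuit (node 3 merges into node 0) — and find the resistance seen between A (node 2) and B (node 0).
Reduce the network between node 2 (A) and node 0 (B) by series/parallel combination:
  Rp1 = R1 ‖ R3 (parallel, both between nodes 0 and 1) = 1/(1/30 + 1/820) = 28.94 Ω
  Rs1 = R2 + Rp1 (series, joined only at node 1) = 110 + 28.94 = 138.9 Ω
  Rp2 = R4 ‖ Rs1 (parallel, both between nodes 0 and 2) = 1/(1/1.2 + 1/138.9) = 1.19 Ω
R_th = 1.19 Ω
I_n = V_th/R_th = 0.07435/1.19 = 0.06249 A, and R_n = R_th = 1.19 Ω

Final answer: I_n = 0.06249 A, R_n = 1.19 Ω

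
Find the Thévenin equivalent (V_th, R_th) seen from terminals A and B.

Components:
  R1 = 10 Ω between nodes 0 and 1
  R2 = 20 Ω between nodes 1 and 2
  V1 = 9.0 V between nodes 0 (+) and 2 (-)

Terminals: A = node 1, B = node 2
Step 1 — V_th is the open-circuit voltage V_A - V_B (nothing connected across the terminals).
Nodal analysis, taking node 2 as the 0 V reference.
Source V1 fixes V_0 = 9 V.
KCL at each unknown node (sum of currents leaving = 0; resistances in Ω):
  Node 1: (V_1 - 9)/10 + (V_1 - 0)/20 = 0
Collecting terms: 0.15 × V_1 = 0.9  =>  V_1 = 6 V
V_th = V_1 - V_2 = 6 - 0 = 6 V
Step 2 — R_th: zero the source — replace V1 by a short circuit (node 2 merges into node 0) — and find the resistance seen between A (node 1) and B (node 0).
Reduce the network between node 1 (A) and node 0 (B) by series/parallel combination:
  Rp1 = R1 ‖ R2 (parallel, both between nodes 0 and 1) = 1/(1/10 + 1/20) = 6.667 Ω
R_th = 6.667 Ω

Final answer: V_th = 6 V, R_th = 6.667 Ω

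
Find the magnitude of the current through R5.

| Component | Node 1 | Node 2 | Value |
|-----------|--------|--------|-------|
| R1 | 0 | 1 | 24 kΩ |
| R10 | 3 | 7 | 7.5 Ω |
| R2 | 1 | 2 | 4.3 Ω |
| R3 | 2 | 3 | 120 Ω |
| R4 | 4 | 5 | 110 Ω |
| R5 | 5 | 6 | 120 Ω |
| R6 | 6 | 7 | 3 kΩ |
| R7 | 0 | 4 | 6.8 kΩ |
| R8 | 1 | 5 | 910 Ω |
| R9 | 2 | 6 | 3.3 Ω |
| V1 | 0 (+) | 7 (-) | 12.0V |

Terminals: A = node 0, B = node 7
Nodal analysis, taking node 7 as the 0 V reference.
Source V1 fixes V_0 = 12 V.
KCL at each unknown node (sum of currents leaving = 0; resistances in Ω):
  Node 1: (V_1 - 12)/24000 + (V_1 - V_2)/4.3 + (V_1 - V_5)/910 = 0
  Node 2: (V_2 - V_1)/4.3 + (V_2 - V_3)/120 + (V_2 - V_6)/3.3 = 0
  Node 3: (V_3 - V_2)/120 + (V_3 - 0)/7.5 = 0
  Node 4: (V_4 - V_5)/110 + (V_4 - 12)/6800 = 0
  Node 5: (V_5 - V_4)/110 + (V_5 - V_6)/120 + (V_5 - V_1)/910 = 0
  Node 6: (V_6 - V_5)/120 + (V_6 - 0)/3000 + (V_6 - V_2)/3.3 = 0
Collecting terms (coefficients in siemens):
  0.2337·V_1 - 0.2326·V_2 - 0.001099·V_5 = 0.0005
  0.5439·V_2 - 0.2326·V_1 - 0.008333·V_3 - 0.303·V_6 = 0
  0.1417·V_3 - 0.008333·V_2 = 0
  0.009238·V_4 - 0.009091·V_5 = 0.001765
  0.01852·V_5 - 0.001099·V_1 - 0.009091·V_4 - 0.008333·V_6 = 0
  0.3117·V_6 - 0.303·V_2 - 0.008333·V_5 = 0
Solving these 6 simultaneous equations (Gaussian elimination) gives:
  V_1 = 0.2671 V, V_2 = 0.2641 V, V_3 = 0.01554 V, V_4 = 0.6297 V
  V_5 = 0.4458 V, V_6 = 0.2687 V
I_R5 = (V_5 - V_6)/R5 = (0.4458 - 0.2687)/120 = 0.001476 A
|I_R5| = 0.001476 A

Final answer: |I_R5| = 0.001476 A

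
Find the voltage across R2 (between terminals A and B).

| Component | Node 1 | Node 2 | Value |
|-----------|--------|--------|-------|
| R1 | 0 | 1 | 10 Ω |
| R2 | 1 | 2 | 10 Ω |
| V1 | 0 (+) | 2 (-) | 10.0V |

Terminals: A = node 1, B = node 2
R1 and R2 are in series across V1 (node 0 → node 1 → node 2), and the output A–B is taken across R2, so this is a voltage divider.
Series current: I = V1/(R1 + R2) = 10/(10 + 10) = 10/20 = 0.5 A
V_R2 = I × R2 = V1 × R2/(R1 + R2) = 10 × 10/20 = 5 V

Final answer: 5 V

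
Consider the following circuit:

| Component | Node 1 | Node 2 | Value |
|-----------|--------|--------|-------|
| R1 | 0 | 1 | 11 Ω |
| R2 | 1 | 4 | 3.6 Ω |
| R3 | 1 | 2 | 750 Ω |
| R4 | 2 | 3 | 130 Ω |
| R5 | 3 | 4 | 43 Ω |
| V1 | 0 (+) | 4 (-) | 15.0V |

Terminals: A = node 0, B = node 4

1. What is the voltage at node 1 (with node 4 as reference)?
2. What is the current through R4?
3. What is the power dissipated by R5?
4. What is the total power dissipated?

Nodal analysis, taking node 4 as the 0 V reference.
Source V1 fixes V_0 = 15 V.
KCL at each unknown node (sum of currents leaving = 0; resistances in Ω):
  Node 1: (V_1 - 15)/11 + (V_1 - 0)/3.6 + (V_1 - V_2)/750 = 0
  Node 2: (V_2 - V_1)/750 + (V_2 - V_3)/130 = 0
  Node 3: (V_3 - V_2)/130 + (V_3 - 0)/43 = 0
Collecting terms (coefficients in siemens):
  0.37·V_1 - 0.001333·V_2 = 1.364
  0.009026·V_2 - 0.001333·V_1 - 0.007692·V_3 = 0
  0.03095·V_3 - 0.007692·V_2 = 0
Solving these 3 simultaneous equations (Gaussian elimination) gives:
  V_1 = 3.688 V, V_2 = 0.6912 V, V_3 = 0.1718 V
Part 1:
  Read off the nodal solution: V_1 = 3.688 V
Part 2:
  I_R4 = (V_2 - V_3)/R4 = (0.6912 - 0.1718)/130 = 0.003995 A
  Magnitude: I_R4 = 0.003995 A
Part 3:
  I_R5 = (V_3 - V_4)/R5 = (0.1718 - 0)/43 = 0.003995 A
  P_R5 = I_R5² × R5 = (0.003995)² × 43 = 0.0006864 W
Part 4:
  Power in each resistor, P = (ΔV)²/R:
    P_R1 = (15 - 3.688)²/11 = 11.63 W
    P_R2 = (3.688 - 0)²/3.6 = 3.778 W
    P_R3 = (3.688 - 0.6912)²/750 = 0.01197 W
    P_R4 = (0.6912 - 0.1718)²/130 = 0.002075 W
    P_R5 = (0.1718 - 0)²/43 = 0.0006864 W
  P_total = P_R1 + P_R2 + P_R3 + P_R4 + P_R5 = 15.43 W

Final answers:
1. V_1 = 3.688 V
2. I_R4 = 0.003995 A
3. P_R5 = 0.0006864 W
4. P_total = 15.43 W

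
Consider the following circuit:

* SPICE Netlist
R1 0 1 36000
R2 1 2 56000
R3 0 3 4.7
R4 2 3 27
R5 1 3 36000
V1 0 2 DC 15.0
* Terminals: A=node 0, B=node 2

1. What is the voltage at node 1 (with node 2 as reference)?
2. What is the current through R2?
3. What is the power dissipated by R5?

Nodal analysis, taking node 2 as the 0 V reference.
Source V1 fixes V_0 = 15 V.
KCL at each unknown node (sum of currents leaving = 0; resistances in Ω):
  Node 1: (V_1 - 15)/36000 + (V_1 - 0)/56000 + (V_1 - V_3)/36000 = 0
  Node 3: (V_3 - 15)/4.7 + (V_3 - 0)/27 + (V_3 - V_1)/36000 = 0
Collecting terms (coefficients in siemens):
  0.00007341·V_1 - 0.00002778·V_3 = 0.0004167
  0.2498·V_3 - 0.00002778·V_1 = 3.191
Determinant D = (0.00007341)(0.2498) - (-0.00002778)(-0.00002778) = 0.00001834
V_1 = [(0.0004167)(0.2498) - (-0.00002778)(3.191)]/D = 10.51 V
V_3 = [(0.00007341)(3.191) - (0.0004167)(-0.00002778)]/D = 12.78 V
Part 1:
  Read off the nodal solution: V_1 = 10.51 V
Part 2:
  I_R2 = (V_1 - V_2)/R2 = (10.51 - 0)/56000 = 0.0001877 A
  Magnitude: I_R2 = 0.0001877 A
Part 3:
  I_R5 = (V_1 - V_3)/R5 = (10.51 - 12.78)/36000 = -0.00006295 A
  P_R5 = I_R5² × R5 = (-0.00006295)² × 36000 = 0.0001426 W

Final answers:
1. V_1 = 10.51 V
2. I_R2 = 0.0001877 A
3. P_R5 = 0.0001426 W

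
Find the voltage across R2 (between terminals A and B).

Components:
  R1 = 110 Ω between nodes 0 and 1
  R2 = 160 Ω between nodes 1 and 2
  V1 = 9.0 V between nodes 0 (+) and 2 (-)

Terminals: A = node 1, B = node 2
R1 and R2 are in series across V1 (node 0 → node 1 → node 2), and the output A–B is taken across R2, so this is a voltage divider.
Series current: I = V1/(R1 + R2) = 9/(110 + 160) = 9/270 = 0.03333 A
V_R2 = I × R2 = V1 × R2/(R1 + R2) = 9 × 160/270 = 5.333 V

Final answer: 5.333 V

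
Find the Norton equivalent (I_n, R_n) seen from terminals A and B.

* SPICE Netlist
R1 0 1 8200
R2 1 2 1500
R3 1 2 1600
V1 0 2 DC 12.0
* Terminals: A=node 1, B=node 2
Find the Thévenin equivalent first; then I_n = V_th/R_th and R_n = R_th.
Step 1 — V_th is the open-circuit voltage V_A - V_B (nothing connected across the terminals).
Nodal analysis, taking node 2 as the 0 V reference.
Source V1 fixes V_0 = 12 V.
KCL at each unknown node (sum of currents leaving = 0; resistances in Ω):
  Node 1: (V_1 - 12)/8200 + (V_1 - 0)/1500 + (V_1 - 0)/1600 = 0
Collecting terms: 0.001414 × V_1 = 0.001463  =>  V_1 = 1.035 V
V_th = V_1 - V_2 = 1.035 - 0 = 1.035 V
Step 2 — R_th: zero the source — replace V1 by a short circuit (node 2 merges into node 0) — and find the resistance seen between A (node 1) and B (node 0).
Reduce the network between node 1 (A) and node 0 (B) by series/parallel combination:
  Rp1 = R1 ‖ R2 ‖ R3 (parallel, all between nodes 0 and 1) = 1/(1/8200 + 1/1500 + 1/1600) = 707.4 Ω
R_th = 707.4 Ω
I_n = V_th/R_th = 1.035/707.4 = 0.001463 A, and R_n = R_th = 707.4 Ω

Final answer: I_n = 0.001463 A, R_n = 707.4 Ω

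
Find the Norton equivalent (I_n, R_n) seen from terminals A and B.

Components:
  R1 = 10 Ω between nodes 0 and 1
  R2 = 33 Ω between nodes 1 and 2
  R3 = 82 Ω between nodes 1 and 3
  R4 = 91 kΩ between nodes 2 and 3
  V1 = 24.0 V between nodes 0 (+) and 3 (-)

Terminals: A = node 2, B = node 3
Find the Thévenin equivalent first; then I_n = V_th/R_th and R_n = R_th.
Step 1 — V_th is the open-circuit voltage V_A - V_B (nothing connected across the terminals).
Nodal analysis, taking node 3 as the 0 V reference.
Source V1 fixes V_0 = 24 V.
KCL at each unknown node (sum of currents leaving = 0; resistances in Ω):
  Node 1: (V_1 - 24)/10 + (V_1 - V_2)/33 + (V_1 - 0)/82 = 0
  Node 2: (V_2 - V_1)/33 + (V_2 - 0)/91000 = 0
Collecting terms (coefficients in siemens):
  0.1425·V_1 - 0.0303·V_2 = 2.4
  0.03031·V_2 - 0.0303·V_1 = 0
Determinant D = (0.1425)(0.03031) - (-0.0303)(-0.0303) = 0.003401
V_1 = [(2.4)(0.03031) - (-0.0303)(0)]/D = 21.39 V
V_2 = [(0.1425)(0) - (2.4)(-0.0303)]/D = 21.38 V
V_th = V_2 - V_3 = 21.38 - 0 = 21.38 V
Step 2 — R_th: zero the source — replace V1 by a short circuit (node 3 merges into node 0) — and find the resistance seen between A (node 2) and B (node 0).
Reduce the network between node 2 (A) and node 0 (B) by series/parallel combination:
  Rp1 = R1 ‖ R3 (parallel, both between nodes 0 and 1) = 1/(1/10 + 1/82) = 8.913 Ω
  Rs1 = R2 + Rp1 (series, joined only at node 1) = 33 + 8.913 = 41.91 Ω
  Rp2 = R4 ‖ Rs1 (parallel, both between nodes 0 and 2) = 1/(1/91000 + 1/41.91) = 41.89 Ω
R_th = 41.89 Ω
I_n = V_th/R_th = 21.38/41.89 = 0.5104 A, and R_n = R_th = 41.89 Ω

Final answer: I_n = 0.5104 A, R_n = 41.89 Ω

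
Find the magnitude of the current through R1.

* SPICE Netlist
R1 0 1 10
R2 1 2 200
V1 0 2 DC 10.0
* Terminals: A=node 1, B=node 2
Nodal analysis, taking node 2 as the 0 V reference.
Source V1 fixes V_0 = 10 V.
KCL at each unknown node (sum of currents leaving = 0; resistances in Ω):
  Node 1: (V_1 - 10)/10 + (V_1 - 0)/200 = 0
Collecting terms: 0.105 × V_1 = 1  =>  V_1 = 9.524 V
I_R1 = (V_0 - V_1)/R1 = (10 - 9.524)/10 = 0.04762 A
|I_R1| = 0.04762 A

Final answer: |I_R1| = 0.04762 A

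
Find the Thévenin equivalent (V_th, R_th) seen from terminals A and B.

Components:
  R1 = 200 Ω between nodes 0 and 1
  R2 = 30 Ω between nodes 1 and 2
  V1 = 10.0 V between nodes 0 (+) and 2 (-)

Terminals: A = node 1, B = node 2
Step 1 — V_th is the open-circuit voltage V_A - V_B (nothing connected across the terminals).
Nodal analysis, taking node 2 as the 0 V reference.
Source V1 fixes V_0 = 10 V.
KCL at each unknown node (sum of currents leaving = 0; resistances in Ω):
  Node 1: (V_1 - 10)/200 + (V_1 - 0)/30 = 0
Collecting terms: 0.03833 × V_1 = 0.05  =>  V_1 = 1.304 V
V_th = V_1 - V_2 = 1.304 - 0 = 1.304 V
Step 2 — R_th: zero the source — replace V1 by a short circuit (node 2 merges into node 0) — and find the resistance seen between A (node 1) and B (node 0).
Reduce the network between node 1 (A) and node 0 (B) by series/parallel combination:
  Rp1 = R1 ‖ R2 (parallel, both between nodes 0 and 1) = 1/(1/200 + 1/30) = 26.09 Ω
R_th = 26.09 Ω

Final answer: V_th = 1.304 V, R_th = 26.09 Ω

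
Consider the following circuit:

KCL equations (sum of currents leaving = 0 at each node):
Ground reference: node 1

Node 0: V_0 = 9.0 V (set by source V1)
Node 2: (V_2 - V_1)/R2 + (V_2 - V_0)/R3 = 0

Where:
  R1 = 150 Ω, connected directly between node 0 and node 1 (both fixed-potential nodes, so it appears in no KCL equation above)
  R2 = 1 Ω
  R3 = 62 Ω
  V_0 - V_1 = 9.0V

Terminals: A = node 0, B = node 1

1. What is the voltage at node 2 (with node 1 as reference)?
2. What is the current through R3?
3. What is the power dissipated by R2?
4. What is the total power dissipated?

Nodal analysis, taking node 1 as the 0 V reference.
Source V1 fixes V_0 = 9 V.
KCL at each unknown node (sum of currents leaving = 0; resistances in Ω):
  Node 2: (V_2 - 0)/1 + (V_2 - 9)/62 = 0
Collecting terms: 1.016 × V_2 = 0.1452  =>  V_2 = 0.1429 V
Part 1:
  Read off the nodal solution: V_2 = 0.1429 V
Part 2:
  I_R3 = (V_0 - V_2)/R3 = (9 - 0.1429)/62 = 0.1429 A
  Magnitude: I_R3 = 0.1429 A
Part 3:
  I_R2 = (V_1 - V_2)/R2 = (0 - 0.1429)/1 = -0.1429 A
  P_R2 = I_R2² × R2 = (-0.1429)² × 1 = 0.02041 W
Part 4:
  Power in each resistor, P = (ΔV)²/R:
    P_R1 = (9 - 0)²/150 = 0.54 W
    P_R2 = (0 - 0.1429)²/1 = 0.02041 W
    P_R3 = (9 - 0.1429)²/62 = 1.265 W
  P_total = P_R1 + P_R2 + P_R3 = 1.826 W

Final answers:
1. V_2 = 0.1429 V
2. I_R3 = 0.1429 A
3. P_R2 = 0.02041 W
4. P_total = 1.826 W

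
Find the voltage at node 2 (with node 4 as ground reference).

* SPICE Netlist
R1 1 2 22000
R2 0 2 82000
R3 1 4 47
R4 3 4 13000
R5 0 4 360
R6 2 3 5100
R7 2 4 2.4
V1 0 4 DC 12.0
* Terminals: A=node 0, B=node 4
Nodal analysis, taking node 4 as the 0 V reference.
Source V1 fixes V_0 = 12 V.
KCL at each unknown node (sum of currents leaving = 0; resistances in Ω):
  Node 1: (V_1 - V_2)/22000 + (V_1 - 0)/47 = 0
  Node 2: (V_2 - V_1)/22000 + (V_2 - 12)/82000 + (V_2 - V_3)/5100 + (V_2 - 0)/2.4 = 0
  Node 3: (V_3 - 0)/13000 + (V_3 - V_2)/5100 = 0
Collecting terms (coefficients in siemens):
  0.02132·V_1 - 0.00004545·V_2 = 0
  0.4169·V_2 - 0.00004545·V_1 - 0.0001961·V_3 = 0.0001463
  0.000273·V_3 - 0.0001961·V_2 = 0
Solving these 3 simultaneous equations (Gaussian elimination) gives:
  V_1 = 0.0000007485 V, V_2 = 0.0003511 V, V_3 = 0.0002522 V
The requested potential is V_2 = 0.0003511 V.

Final answer: V_2 = 0.0003511 V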